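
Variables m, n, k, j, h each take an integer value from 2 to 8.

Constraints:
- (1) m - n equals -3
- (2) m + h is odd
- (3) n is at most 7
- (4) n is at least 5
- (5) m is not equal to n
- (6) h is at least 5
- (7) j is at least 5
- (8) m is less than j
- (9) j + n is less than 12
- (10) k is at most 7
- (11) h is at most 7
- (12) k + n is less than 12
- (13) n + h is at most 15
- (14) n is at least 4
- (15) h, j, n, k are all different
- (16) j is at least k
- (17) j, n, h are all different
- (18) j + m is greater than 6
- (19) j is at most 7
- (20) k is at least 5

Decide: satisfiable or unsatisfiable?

Constraints 3, 4, 6, 7, 10, 11, 19, and 20 confine each of h, j, n, k to the 3 values {5, …, 7}.
Constraint 15 requires all 4 of them to be distinct, but only 3 values are available — impossible by the pigeonhole principle.

Unsatisfiable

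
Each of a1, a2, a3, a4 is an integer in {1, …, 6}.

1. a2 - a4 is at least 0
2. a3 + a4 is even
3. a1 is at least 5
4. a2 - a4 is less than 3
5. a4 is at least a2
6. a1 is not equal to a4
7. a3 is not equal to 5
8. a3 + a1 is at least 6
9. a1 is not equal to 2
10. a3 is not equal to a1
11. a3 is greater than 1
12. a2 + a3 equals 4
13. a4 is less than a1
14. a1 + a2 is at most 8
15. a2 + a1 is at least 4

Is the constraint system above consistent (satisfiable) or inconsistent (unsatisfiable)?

Satisfiable

Setting (a1, a2, a3, a4) = (6, 1, 3, 1) satisfies everything: constraint 1: a2 - a4 = 0; constraint 4: a2 - a4 = 0; constraint 8: a3 + a1 = 9, and the others follow.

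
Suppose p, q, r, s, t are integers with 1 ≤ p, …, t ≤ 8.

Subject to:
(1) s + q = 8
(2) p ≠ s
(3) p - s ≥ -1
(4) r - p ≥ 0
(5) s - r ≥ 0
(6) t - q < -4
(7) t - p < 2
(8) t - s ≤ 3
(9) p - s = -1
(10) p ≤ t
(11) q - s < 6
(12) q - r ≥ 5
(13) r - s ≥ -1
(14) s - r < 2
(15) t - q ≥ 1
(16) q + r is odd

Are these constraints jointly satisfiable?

Unsatisfiable

Constraints 3, 4, 8, 12, and 15 give r − p ≥ 0, p − s ≥ -1, s − t ≥ -3, t − q ≥ 1, q − r ≥ 5.
Adding all 5 inequalities: the left sides telescope to 0, and the right sides sum to 0 + (-1) + (-3) + 1 + 5 = 2. So 0 ≥ 2, which is false.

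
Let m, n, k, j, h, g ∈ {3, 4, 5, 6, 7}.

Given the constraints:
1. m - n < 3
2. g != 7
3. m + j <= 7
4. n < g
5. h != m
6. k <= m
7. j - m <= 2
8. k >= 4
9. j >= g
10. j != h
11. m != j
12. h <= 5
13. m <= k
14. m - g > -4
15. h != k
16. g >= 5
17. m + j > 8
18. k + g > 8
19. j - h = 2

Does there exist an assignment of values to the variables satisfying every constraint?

Unsatisfiable

From constraints 6 and 8: m ≥ k ≥ 4. From constraints 9 and 16: j ≥ g ≥ 5. Hence m + j ≥ 9. But constraint 3 requires m + j ≤ 7, and 7 < 9. Contradiction.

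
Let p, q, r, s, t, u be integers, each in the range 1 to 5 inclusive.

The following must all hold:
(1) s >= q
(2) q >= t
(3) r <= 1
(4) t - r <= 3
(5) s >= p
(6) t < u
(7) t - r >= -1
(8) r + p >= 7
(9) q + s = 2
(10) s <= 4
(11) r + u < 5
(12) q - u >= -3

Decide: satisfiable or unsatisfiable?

Unsatisfiable

From constraint 3: r ≤ 1. From constraints 5 and 10: p ≤ s ≤ 4. Hence r + p ≤ 5. But constraint 8 requires r + p ≥ 7, and 7 > 5. Contradiction.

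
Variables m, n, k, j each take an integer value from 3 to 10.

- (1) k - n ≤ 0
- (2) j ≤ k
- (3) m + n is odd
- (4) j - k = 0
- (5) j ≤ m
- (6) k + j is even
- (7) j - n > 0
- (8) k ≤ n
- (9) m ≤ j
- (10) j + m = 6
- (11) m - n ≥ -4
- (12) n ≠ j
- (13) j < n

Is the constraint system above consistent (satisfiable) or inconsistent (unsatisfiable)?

Constraints 2, 7, and 8 give k ≤ n, n < j, j ≤ k. Chaining: k ≤ n < j ≤ k, which forces k < k — impossible.

Unsatisfiable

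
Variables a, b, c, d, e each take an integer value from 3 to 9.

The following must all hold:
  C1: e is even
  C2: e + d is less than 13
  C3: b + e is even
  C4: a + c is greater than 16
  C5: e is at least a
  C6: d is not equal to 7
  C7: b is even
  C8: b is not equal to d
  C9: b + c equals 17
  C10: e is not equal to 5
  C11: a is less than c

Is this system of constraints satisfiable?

Setting (a, b, c, d, e) = (8, 8, 9, 3, 8) satisfies everything: constraint 2: e + d = 11; constraint 4: a + c = 17, and the others follow.

Satisfiable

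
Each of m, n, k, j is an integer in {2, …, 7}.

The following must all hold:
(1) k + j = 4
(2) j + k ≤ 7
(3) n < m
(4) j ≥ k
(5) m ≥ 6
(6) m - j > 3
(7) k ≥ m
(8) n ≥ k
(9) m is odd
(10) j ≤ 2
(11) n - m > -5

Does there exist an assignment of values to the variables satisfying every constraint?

From constraints 5 and 7: k ≥ m and m ≥ 6, so k ≥ 6. From constraints 4 and 10: k ≤ j and j ≤ 2, so k ≤ 2. But 2 < 6, so no value of k works.

Unsatisfiable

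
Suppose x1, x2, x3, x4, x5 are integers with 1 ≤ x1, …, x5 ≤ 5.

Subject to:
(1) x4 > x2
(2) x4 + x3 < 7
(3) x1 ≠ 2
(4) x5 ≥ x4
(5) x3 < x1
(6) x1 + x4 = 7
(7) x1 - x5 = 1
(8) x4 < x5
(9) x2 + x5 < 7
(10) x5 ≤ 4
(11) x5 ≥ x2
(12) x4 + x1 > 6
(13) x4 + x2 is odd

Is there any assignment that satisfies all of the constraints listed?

Setting (x1, x2, x3, x4, x5) = (5, 1, 3, 2, 4) satisfies everything: constraint 2: x4 + x3 = 5; constraint 6: x1 + x4 = 7; constraint 7: x1 - x5 = 1, and the others follow.

Satisfiable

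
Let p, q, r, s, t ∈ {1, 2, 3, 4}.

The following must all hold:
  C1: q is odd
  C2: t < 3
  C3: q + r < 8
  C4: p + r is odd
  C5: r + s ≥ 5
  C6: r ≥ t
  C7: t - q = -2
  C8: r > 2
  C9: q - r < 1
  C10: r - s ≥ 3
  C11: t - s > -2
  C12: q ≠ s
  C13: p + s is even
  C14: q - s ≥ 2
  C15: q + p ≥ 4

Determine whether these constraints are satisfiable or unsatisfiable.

Take p = 3, q = 3, r = 4, s = 1, t = 1. Then constraint 3: q + r = 7; constraint 5: r + s = 5; constraint 7: t - q = -2, and every other listed constraint is also met.

Satisfiable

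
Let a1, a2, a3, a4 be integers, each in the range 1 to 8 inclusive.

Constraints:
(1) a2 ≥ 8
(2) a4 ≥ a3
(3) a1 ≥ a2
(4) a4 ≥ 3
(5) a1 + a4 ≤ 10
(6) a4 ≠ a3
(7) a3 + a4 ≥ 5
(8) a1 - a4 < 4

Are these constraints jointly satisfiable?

Unsatisfiable

From constraints 1 and 3: a1 ≥ a2 ≥ 8. From constraint 4: a4 ≥ 3. Hence a1 + a4 ≥ 11. But constraint 5 requires a1 + a4 ≤ 10, and 10 < 11. Contradiction.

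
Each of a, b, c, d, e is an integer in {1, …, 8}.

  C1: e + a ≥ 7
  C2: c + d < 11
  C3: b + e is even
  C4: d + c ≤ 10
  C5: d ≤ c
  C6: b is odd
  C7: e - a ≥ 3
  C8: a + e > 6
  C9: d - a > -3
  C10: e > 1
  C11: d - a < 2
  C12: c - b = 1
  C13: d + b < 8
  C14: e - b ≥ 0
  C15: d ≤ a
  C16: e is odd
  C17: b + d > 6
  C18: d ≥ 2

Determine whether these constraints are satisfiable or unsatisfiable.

Satisfiable

Try a = 2, b = 5, c = 6, d = 2, e = 7.
Check constraint 1: e + a = 9; constraint 2: c + d = 8. The remaining constraints are straightforward to verify.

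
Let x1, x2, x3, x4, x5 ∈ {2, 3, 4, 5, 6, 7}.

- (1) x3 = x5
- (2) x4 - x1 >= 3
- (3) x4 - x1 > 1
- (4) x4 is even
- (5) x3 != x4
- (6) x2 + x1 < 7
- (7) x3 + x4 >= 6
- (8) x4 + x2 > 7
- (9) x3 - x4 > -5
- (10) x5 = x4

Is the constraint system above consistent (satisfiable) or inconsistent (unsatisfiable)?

From constraints 1 and 10, x3 = x5 = x4, so x3 = x4. But constraint 5 says x3 ≠ x4. Contradiction.

Unsatisfiable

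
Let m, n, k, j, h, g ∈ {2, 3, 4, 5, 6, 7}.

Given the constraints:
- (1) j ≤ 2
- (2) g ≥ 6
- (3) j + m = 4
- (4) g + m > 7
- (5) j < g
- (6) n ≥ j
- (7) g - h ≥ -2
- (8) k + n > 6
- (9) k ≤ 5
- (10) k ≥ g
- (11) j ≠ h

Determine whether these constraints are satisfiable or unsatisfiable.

From constraint 2: g ≥ 6. From constraints 9 and 10: g ≤ k and k ≤ 5, so g ≤ 5. But 5 < 6, so no value of g works.

Unsatisfiable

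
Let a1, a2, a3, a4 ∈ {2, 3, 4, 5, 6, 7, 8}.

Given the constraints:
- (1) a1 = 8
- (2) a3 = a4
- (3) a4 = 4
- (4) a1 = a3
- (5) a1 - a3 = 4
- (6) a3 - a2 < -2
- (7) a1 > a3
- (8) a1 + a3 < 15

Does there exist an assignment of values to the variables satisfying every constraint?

Constraint 1 fixes a1 = 8 and constraint 3 fixes a4 = 4. Constraints 2 and 4 give a1 = a3 = a4, so a1 = a4. But 8 ≠ 4 — contradiction.

Unsatisfiable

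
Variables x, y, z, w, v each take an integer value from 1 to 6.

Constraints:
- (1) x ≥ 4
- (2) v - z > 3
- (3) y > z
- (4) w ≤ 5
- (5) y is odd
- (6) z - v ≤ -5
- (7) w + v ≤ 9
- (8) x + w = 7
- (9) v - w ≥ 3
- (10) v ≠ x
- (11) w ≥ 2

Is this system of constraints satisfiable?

Setting (x, y, z, w, v) = (4, 3, 1, 3, 6) satisfies everything: constraint 2: v - z = 5; constraint 6: z - v = -5, and the others follow.

Satisfiable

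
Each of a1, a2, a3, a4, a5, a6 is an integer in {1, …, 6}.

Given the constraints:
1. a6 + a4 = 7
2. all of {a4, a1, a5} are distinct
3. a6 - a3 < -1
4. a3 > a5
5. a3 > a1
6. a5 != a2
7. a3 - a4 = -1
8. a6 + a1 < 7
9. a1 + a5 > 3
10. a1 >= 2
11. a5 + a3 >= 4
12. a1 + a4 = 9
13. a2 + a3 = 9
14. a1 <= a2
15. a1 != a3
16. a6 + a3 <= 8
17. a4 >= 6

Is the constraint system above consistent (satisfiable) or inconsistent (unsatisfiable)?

Satisfiable

Setting (a1, a2, a3, a4, a5, a6) = (3, 4, 5, 6, 1, 1) satisfies everything: constraint 1: a6 + a4 = 7; constraint 3: a6 - a3 = -4, and the others follow.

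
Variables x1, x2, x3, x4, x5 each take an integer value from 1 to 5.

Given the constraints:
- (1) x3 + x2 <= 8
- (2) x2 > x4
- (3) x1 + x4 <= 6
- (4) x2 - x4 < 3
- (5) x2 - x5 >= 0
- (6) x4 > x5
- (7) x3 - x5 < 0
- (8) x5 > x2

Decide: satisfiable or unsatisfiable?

Constraints 2, 6, and 8 give x5 < x4, x4 < x2, x2 < x5. Chaining: x5 < x4 < x2 < x5, which forces x5 < x5 — impossible.

Unsatisfiable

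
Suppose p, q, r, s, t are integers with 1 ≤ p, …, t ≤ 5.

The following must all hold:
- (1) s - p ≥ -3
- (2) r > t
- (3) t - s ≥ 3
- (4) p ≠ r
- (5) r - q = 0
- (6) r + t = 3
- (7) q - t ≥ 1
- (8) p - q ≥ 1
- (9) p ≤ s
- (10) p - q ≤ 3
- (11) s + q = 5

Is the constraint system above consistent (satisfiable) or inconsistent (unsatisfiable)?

Unsatisfiable

Constraints 1, 3, 7, and 8 give q − t ≥ 1, t − s ≥ 3, s − p ≥ -3, p − q ≥ 1.
Adding all 4 inequalities: the left sides telescope to 0, and the right sides sum to 1 + 3 + (-3) + 1 = 2. So 0 ≥ 2, which is false.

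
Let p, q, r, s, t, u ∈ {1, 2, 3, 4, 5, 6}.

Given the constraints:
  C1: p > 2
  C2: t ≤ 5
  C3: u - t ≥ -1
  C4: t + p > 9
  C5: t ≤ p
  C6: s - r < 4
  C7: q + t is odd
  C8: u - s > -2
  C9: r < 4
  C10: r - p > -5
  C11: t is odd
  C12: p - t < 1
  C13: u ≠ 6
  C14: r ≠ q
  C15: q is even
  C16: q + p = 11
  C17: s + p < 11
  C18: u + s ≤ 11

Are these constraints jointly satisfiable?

Satisfiable

Setting (p, q, r, s, t, u) = (5, 6, 3, 4, 5, 4) satisfies everything: constraint 3: u - t = -1; constraint 4: t + p = 10; constraint 6: s - r = 1, and the others follow.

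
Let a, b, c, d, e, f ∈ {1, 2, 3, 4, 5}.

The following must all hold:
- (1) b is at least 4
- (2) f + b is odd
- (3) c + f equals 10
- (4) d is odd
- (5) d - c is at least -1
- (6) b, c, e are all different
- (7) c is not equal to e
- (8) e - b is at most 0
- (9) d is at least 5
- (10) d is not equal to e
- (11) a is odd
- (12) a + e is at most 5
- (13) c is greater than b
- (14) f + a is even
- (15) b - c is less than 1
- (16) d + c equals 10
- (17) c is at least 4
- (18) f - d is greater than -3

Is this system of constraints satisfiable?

Satisfiable

Setting (a, b, c, d, e, f) = (1, 4, 5, 5, 1, 5) satisfies everything: constraint 3: c + f = 10; constraint 5: d - c = 0, and the others follow.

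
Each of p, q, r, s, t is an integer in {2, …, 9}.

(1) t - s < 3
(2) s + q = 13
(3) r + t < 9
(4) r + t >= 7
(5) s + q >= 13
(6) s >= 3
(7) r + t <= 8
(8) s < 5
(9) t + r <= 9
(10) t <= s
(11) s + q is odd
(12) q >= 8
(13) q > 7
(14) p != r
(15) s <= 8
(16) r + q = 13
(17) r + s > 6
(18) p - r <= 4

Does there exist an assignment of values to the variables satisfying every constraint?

The assignment p = 6, q = 9, r = 4, s = 4, t = 4 works:
  constraint 1 holds since t - s = 0.
  constraint 2 holds since s + q = 13.
  constraint 3 holds since r + t = 8.
The rest check out directly.

Satisfiable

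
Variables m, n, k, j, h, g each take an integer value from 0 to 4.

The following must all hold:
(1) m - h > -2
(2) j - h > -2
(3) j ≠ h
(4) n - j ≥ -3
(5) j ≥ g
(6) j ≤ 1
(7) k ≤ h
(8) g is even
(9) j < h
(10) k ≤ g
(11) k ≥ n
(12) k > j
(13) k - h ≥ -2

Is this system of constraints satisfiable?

Constraints 5, 10, and 12 give k ≤ g, g ≤ j, j < k. Chaining: k ≤ g ≤ j < k, which forces k < k — impossible.

Unsatisfiable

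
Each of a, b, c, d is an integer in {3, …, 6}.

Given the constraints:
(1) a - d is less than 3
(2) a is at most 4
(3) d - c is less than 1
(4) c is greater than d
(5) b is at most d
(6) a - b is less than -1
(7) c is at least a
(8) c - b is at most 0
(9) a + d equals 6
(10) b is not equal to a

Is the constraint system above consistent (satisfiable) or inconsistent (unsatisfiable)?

Constraints 4, 5, and 8 give c ≤ b, b ≤ d, d < c. Chaining: c ≤ b ≤ d < c, which forces c < c — impossible.

Unsatisfiable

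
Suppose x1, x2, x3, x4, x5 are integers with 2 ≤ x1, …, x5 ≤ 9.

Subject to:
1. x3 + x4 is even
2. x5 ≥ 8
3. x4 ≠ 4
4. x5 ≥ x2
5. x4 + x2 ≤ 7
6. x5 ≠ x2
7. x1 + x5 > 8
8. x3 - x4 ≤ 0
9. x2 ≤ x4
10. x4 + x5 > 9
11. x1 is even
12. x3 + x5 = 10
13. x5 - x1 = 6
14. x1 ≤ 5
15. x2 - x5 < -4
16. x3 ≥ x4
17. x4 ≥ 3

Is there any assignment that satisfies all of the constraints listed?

From constraints 16 and 17: x3 ≥ x4 ≥ 3. From constraint 2: x5 ≥ 8. Hence x3 + x5 ≥ 11. But constraint 12 requires x3 + x5 = 10, and 10 < 11. Contradiction.

Unsatisfiable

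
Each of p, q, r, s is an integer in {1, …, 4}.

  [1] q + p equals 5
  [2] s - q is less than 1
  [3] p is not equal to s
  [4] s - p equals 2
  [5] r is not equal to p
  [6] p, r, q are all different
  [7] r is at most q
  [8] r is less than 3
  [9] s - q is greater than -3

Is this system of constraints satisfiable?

Setting (p, q, r, s) = (1, 4, 2, 3) satisfies everything: constraint 1: q + p = 5; constraint 2: s - q = -1; constraint 4: s - p = 2, and the others follow.

Satisfiable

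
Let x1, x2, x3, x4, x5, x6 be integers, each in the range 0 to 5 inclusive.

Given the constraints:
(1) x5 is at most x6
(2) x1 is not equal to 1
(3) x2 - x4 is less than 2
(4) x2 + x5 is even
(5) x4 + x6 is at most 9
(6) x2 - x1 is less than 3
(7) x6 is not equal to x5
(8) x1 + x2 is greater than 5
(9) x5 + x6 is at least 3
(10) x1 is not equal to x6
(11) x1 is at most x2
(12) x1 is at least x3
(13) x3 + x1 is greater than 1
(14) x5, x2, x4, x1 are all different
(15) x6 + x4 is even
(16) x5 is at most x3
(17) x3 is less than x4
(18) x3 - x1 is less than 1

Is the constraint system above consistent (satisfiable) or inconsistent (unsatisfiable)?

Setting (x1, x2, x3, x4, x5, x6) = (2, 4, 1, 5, 0, 3) satisfies everything: constraint 3: x2 - x4 = -1; constraint 5: x4 + x6 = 8, and the others follow.

Satisfiable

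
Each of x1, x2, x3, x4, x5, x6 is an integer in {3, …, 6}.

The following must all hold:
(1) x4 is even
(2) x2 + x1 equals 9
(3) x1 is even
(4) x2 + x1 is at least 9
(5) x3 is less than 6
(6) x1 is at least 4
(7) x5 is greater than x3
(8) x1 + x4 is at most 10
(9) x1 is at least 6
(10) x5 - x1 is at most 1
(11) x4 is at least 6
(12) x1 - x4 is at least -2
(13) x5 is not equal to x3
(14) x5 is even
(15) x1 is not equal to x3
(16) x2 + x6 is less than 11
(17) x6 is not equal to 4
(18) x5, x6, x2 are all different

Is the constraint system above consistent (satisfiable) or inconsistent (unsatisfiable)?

From constraint 9: x1 ≥ 6. From constraint 11: x4 ≥ 6. Hence x1 + x4 ≥ 12. But constraint 8 requires x1 + x4 ≤ 10, and 10 < 12. Contradiction.

Unsatisfiable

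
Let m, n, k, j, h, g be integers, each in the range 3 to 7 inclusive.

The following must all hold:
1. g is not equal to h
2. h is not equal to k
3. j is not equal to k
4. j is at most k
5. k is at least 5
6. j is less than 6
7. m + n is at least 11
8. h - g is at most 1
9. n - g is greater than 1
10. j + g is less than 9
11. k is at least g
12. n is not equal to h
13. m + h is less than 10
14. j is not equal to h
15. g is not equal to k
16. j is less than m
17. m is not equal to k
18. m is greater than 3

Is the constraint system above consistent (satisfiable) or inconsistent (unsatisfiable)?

One satisfying assignment is m = 5, n = 6, k = 7, j = 3, h = 4, g = 3.
For the less obvious constraints — constraint 7: m + n = 11; constraint 8: h - g = 1; constraint 9: n - g = 3 — and the others hold by inspection.

Satisfiable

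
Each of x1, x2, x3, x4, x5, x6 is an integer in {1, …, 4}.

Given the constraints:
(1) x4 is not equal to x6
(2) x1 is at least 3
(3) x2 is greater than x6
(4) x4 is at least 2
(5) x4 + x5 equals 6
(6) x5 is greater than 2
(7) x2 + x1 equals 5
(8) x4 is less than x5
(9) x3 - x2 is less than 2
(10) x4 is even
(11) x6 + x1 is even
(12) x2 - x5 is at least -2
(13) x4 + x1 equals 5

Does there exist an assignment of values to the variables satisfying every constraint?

The assignment x1 = 3, x2 = 2, x3 = 3, x4 = 2, x5 = 4, x6 = 1 works:
  constraint 5 holds since x4 + x5 = 6.
  constraint 7 holds since x2 + x1 = 5.
The rest check out directly.

Satisfiable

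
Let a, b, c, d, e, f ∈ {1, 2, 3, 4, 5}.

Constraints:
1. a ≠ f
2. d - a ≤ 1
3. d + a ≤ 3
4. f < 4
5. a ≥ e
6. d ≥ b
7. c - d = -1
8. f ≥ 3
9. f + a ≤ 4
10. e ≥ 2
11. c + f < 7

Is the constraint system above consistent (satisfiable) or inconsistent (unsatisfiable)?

Unsatisfiable

From constraint 8: f ≥ 3. From constraints 5 and 10: a ≥ e ≥ 2. Hence f + a ≥ 5. But constraint 9 requires f + a ≤ 4, and 4 < 5. Contradiction.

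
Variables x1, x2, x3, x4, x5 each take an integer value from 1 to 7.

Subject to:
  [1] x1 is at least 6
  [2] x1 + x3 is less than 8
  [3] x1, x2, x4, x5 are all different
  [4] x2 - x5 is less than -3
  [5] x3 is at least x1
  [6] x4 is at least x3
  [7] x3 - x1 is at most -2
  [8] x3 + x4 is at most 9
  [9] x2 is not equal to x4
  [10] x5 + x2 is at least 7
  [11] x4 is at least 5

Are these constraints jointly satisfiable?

From constraints 1 and 5: x3 ≥ x1 ≥ 6. From constraint 11: x4 ≥ 5. Hence x3 + x4 ≥ 11. But constraint 8 requires x3 + x4 ≤ 9, and 9 < 11. Contradiction.

Unsatisfiable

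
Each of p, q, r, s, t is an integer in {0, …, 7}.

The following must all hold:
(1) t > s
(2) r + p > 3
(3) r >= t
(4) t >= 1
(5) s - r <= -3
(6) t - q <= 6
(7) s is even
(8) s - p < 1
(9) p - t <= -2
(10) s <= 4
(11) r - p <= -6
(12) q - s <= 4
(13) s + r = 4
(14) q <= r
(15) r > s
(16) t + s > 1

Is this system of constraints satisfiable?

Constraints 5, 6, 9, 11, and 12 give r − s ≥ 3, s − q ≥ -4, q − t ≥ -6, t − p ≥ 2, p − r ≥ 6.
Adding all 5 inequalities: the left sides telescope to 0, and the right sides sum to 3 + (-4) + (-6) + 2 + 6 = 1. So 0 ≥ 1, which is false.

Unsatisfiable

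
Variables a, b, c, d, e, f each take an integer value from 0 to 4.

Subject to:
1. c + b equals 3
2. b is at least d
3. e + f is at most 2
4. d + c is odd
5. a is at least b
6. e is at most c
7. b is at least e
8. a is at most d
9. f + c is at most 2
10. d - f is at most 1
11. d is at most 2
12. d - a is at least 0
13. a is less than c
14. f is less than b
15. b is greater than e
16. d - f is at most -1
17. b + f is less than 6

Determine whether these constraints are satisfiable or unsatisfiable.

Constraints 5, 8, 14, and 16 give d < f, f < b, b ≤ a, a ≤ d. Chaining: d < f < b ≤ a ≤ d, which forces d < d — impossible.

Unsatisfiable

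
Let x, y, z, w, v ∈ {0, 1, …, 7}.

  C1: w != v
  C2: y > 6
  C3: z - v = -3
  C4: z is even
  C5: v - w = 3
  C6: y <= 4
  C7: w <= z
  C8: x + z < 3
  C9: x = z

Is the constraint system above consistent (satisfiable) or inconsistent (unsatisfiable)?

Unsatisfiable

From constraint 2: y ≥ 7. From constraint 6: y ≤ 4. But 4 < 7, so no value of y works.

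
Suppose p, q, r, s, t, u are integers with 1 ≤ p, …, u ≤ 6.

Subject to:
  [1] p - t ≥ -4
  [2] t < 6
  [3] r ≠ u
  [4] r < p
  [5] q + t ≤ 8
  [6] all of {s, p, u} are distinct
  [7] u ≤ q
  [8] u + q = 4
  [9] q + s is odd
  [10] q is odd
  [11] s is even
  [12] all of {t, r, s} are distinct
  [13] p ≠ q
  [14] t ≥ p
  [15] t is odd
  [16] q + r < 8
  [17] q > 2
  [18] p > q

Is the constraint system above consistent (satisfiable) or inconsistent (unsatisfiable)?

Satisfiable

Try p = 4, q = 3, r = 3, s = 2, t = 5, u = 1.
Check constraint 1: p - t = -1; constraint 5: q + t = 8; constraint 8: u + q = 4. The remaining constraints are straightforward to verify.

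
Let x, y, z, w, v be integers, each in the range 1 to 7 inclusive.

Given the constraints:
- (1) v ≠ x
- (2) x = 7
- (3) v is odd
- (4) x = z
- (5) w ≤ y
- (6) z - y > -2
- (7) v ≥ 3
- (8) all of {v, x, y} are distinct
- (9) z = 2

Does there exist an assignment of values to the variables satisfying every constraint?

Unsatisfiable

Constraint 2 fixes x = 7 and constraint 9 fixes z = 2, but constraint 4 requires x = z. Since 7 ≠ 2, contradiction.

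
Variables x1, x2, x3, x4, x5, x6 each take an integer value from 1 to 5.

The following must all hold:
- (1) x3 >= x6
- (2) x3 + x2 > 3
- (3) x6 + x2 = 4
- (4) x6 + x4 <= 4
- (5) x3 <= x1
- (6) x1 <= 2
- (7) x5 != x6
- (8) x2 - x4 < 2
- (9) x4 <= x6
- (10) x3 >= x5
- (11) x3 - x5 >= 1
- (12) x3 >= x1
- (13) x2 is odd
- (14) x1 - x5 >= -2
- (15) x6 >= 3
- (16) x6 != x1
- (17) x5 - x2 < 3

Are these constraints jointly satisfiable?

From constraints 1 and 15: x3 ≥ x6 and x6 ≥ 3, so x3 ≥ 3. From constraints 5 and 6: x3 ≤ x1 and x1 ≤ 2, so x3 ≤ 2. But 2 < 3, so no value of x3 works.

Unsatisfiable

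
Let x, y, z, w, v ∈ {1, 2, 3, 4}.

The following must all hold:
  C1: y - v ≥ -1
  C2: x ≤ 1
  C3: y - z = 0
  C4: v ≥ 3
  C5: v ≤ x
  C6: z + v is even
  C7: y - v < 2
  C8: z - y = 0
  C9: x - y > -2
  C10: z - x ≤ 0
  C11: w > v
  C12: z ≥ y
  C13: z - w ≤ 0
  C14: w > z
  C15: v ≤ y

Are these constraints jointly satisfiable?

Unsatisfiable

From constraints 4 and 5: x ≥ v and v ≥ 3, so x ≥ 3. From constraint 2: x ≤ 1. But 1 < 3, so no value of x works.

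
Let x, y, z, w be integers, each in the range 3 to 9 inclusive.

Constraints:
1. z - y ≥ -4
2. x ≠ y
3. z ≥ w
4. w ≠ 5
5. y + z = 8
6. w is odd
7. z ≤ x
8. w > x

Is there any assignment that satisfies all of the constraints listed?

Unsatisfiable

Constraints 3, 7, and 8 give z ≤ x, x < w, w ≤ z. Chaining: z ≤ x < w ≤ z, which forces z < z — impossible.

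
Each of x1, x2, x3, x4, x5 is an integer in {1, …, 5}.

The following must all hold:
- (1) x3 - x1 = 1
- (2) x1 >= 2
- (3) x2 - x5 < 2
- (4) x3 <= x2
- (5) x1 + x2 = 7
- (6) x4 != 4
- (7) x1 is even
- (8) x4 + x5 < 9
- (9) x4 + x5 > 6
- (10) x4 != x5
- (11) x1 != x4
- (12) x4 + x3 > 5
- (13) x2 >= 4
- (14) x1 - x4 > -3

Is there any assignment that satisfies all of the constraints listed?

Satisfiable

Setting (x1, x2, x3, x4, x5) = (2, 5, 3, 3, 4) satisfies everything: constraint 1: x3 - x1 = 1; constraint 3: x2 - x5 = 1, and the others follow.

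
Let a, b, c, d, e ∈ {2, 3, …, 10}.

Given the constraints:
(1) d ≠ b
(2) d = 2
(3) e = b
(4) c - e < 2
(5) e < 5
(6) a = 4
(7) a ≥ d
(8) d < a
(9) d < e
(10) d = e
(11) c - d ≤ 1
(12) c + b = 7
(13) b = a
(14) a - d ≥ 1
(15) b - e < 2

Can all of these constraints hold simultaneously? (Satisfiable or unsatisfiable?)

Constraint 2 fixes d = 2 and constraint 6 fixes a = 4. Constraints 3, 10, and 13 give d = e = b = a, so d = a. But 2 ≠ 4 — contradiction.

Unsatisfiable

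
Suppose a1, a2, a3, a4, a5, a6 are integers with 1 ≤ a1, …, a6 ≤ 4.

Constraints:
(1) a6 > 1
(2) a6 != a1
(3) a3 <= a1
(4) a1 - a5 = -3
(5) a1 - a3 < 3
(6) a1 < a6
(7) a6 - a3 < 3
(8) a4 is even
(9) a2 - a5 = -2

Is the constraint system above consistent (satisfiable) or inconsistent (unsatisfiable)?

Setting (a1, a2, a3, a4, a5, a6) = (1, 2, 1, 2, 4, 3) satisfies everything: constraint 4: a1 - a5 = -3; constraint 5: a1 - a3 = 0, and the others follow.

Satisfiable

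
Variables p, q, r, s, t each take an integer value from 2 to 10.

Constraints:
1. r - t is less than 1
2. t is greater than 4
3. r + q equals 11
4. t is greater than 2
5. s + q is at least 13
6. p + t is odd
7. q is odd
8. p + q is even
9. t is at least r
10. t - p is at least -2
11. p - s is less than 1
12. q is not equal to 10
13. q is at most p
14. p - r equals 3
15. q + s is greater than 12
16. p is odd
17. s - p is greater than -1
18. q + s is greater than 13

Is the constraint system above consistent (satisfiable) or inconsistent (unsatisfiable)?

Try p = 9, q = 5, r = 6, s = 9, t = 8.
Check constraint 1: r - t = -2; constraint 3: r + q = 11. The remaining constraints are straightforward to verify.

Satisfiable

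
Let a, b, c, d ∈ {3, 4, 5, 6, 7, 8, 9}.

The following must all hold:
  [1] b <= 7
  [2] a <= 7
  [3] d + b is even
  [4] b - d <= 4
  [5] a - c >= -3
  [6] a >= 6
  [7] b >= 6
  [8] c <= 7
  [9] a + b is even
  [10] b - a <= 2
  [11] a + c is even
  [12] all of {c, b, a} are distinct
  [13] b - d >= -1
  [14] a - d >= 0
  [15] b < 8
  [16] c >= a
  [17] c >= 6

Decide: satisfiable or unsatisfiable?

Constraints 1, 2, 6, 7, 8, and 17 confine each of c, b, a to the 2 values {6, 7}.
Constraint 12 requires all 3 of them to be distinct, but only 2 values are available — impossible by the pigeonhole principle.

Unsatisfiable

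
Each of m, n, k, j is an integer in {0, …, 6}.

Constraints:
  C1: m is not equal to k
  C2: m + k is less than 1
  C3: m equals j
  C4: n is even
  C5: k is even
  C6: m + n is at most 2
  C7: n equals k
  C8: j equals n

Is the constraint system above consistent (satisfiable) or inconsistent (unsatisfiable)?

Unsatisfiable

From constraints 3, 7, and 8, m = j = n = k, so m = k. But constraint 1 says m ≠ k. Contradiction.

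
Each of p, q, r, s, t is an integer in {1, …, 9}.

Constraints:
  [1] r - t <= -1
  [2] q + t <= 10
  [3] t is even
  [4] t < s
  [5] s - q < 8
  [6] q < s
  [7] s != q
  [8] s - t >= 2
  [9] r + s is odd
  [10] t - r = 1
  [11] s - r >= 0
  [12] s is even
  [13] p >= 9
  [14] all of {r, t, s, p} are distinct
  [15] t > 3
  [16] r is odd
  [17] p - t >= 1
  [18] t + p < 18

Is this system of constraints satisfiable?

Satisfiable

Take p = 9, q = 3, r = 5, s = 8, t = 6. Then constraint 1: r - t = -1; constraint 2: q + t = 9; constraint 5: s - q = 5, and every other listed constraint is also met.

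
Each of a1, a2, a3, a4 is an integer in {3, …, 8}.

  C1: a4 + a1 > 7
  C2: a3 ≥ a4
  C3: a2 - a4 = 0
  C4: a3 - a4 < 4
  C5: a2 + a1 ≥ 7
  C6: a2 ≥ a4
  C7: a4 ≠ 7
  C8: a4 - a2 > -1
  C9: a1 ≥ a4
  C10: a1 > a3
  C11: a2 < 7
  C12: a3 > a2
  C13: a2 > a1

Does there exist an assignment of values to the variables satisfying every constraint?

Unsatisfiable

Constraints 10, 12, and 13 give a1 < a2, a2 < a3, a3 < a1. Chaining: a1 < a2 < a3 < a1, which forces a1 < a1 — impossible.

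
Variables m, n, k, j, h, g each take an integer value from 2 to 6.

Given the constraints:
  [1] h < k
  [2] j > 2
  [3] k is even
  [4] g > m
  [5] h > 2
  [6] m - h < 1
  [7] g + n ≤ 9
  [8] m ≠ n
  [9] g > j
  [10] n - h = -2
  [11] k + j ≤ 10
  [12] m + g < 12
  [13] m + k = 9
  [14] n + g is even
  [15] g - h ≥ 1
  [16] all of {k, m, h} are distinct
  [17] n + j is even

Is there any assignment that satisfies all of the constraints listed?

Satisfiable

Take m = 3, n = 2, k = 6, j = 4, h = 4, g = 6. Then constraint 6: m - h = -1; constraint 7: g + n = 8; constraint 10: n - h = -2, and every other listed constraint is also met.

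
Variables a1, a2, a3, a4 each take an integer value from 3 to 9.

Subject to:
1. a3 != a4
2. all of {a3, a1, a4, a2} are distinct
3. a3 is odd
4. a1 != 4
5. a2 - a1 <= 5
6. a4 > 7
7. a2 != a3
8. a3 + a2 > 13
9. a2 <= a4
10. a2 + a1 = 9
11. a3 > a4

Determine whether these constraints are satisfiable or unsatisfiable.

Try a1 = 3, a2 = 6, a3 = 9, a4 = 8.
Check constraint 5: a2 - a1 = 3; constraint 8: a3 + a2 = 15. The remaining constraints are straightforward to verify.

Satisfiable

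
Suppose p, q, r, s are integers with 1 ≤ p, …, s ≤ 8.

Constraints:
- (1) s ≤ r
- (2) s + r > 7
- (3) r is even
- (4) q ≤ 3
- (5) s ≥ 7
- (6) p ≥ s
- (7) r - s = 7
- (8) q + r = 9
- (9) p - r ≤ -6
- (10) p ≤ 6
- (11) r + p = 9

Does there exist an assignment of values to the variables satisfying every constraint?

From constraint 5: s ≥ 7. From constraints 6 and 10: s ≤ p and p ≤ 6, so s ≤ 6. But 6 < 7, so no value of s works.

Unsatisfiable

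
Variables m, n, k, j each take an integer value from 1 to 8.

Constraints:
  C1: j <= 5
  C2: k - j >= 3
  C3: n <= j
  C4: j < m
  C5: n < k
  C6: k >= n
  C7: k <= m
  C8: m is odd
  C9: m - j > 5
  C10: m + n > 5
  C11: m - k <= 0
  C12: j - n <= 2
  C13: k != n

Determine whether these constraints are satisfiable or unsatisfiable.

Take m = 7, n = 1, k = 7, j = 1. Then constraint 2: k - j = 6; constraint 9: m - j = 6; constraint 10: m + n = 8, and every other listed constraint is also met.

Satisfiable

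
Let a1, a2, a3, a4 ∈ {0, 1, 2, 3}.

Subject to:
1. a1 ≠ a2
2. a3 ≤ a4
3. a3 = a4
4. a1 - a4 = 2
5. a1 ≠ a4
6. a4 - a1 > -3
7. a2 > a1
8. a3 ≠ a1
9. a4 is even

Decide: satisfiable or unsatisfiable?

Satisfiable

One satisfying assignment is a1 = 2, a2 = 3, a3 = 0, a4 = 0.
For the less obvious constraints — constraint 4: a1 - a4 = 2; constraint 6: a4 - a1 = -2 — and the others hold by inspection.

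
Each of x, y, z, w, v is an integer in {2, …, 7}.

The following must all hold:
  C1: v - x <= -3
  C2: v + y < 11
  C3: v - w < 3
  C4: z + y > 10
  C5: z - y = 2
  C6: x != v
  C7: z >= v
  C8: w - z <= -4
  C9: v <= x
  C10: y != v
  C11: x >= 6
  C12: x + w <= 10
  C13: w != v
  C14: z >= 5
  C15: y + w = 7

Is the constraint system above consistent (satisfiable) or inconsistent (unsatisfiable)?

Satisfiable

Try x = 7, y = 5, z = 7, w = 2, v = 4.
Check constraint 1: v - x = -3; constraint 2: v + y = 9. The remaining constraints are straightforward to verify.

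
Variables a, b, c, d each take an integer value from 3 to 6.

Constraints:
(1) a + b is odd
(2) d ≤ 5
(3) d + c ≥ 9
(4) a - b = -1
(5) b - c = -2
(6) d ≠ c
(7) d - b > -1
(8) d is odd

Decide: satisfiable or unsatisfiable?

Satisfiable

Try a = 3, b = 4, c = 6, d = 5.
Check constraint 3: d + c = 11; constraint 4: a - b = -1. The remaining constraints are straightforward to verify.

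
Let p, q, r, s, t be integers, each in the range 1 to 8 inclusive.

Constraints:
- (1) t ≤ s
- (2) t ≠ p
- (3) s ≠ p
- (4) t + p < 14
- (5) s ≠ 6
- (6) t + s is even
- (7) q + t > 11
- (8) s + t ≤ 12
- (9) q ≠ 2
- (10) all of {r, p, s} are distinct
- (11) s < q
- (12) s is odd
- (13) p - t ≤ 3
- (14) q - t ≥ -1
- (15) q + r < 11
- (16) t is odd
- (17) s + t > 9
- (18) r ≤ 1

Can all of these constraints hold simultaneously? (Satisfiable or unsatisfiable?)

Satisfiable

Try p = 7, q = 7, r = 1, s = 5, t = 5.
Check constraint 4: t + p = 12; constraint 7: q + t = 12; constraint 8: s + t = 10. The remaining constraints are straightforward to verify.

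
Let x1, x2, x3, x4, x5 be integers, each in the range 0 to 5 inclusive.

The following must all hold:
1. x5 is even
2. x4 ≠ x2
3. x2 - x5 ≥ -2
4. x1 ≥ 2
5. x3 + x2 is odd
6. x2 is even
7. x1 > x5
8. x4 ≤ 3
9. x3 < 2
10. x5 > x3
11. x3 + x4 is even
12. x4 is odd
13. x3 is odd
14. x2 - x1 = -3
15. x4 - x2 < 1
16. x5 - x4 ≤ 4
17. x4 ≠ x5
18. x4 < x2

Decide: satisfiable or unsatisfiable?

Take x1 = 5, x2 = 2, x3 = 1, x4 = 1, x5 = 2. Then constraint 3: x2 - x5 = 0; constraint 14: x2 - x1 = -3, and every other listed constraint is also met.

Satisfiable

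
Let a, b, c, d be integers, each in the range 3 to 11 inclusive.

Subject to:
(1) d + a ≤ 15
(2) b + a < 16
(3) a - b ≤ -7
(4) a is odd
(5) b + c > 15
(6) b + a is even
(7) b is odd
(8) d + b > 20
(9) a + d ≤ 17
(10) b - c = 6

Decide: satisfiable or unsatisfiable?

One satisfying assignment is a = 3, b = 11, c = 5, d = 11.
For the less obvious constraints — constraint 1: d + a = 14; constraint 2: b + a = 14 — and the others hold by inspection.

Satisfiable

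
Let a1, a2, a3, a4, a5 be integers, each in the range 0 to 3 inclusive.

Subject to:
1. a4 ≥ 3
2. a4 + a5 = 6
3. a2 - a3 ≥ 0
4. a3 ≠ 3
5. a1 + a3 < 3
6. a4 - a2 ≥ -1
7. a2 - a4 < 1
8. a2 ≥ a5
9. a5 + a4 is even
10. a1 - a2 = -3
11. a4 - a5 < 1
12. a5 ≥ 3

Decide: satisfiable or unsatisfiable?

The assignment a1 = 0, a2 = 3, a3 = 0, a4 = 3, a5 = 3 works:
  constraint 2 holds since a4 + a5 = 6.
  constraint 3 holds since a2 - a3 = 3.
The rest check out directly.

Satisfiable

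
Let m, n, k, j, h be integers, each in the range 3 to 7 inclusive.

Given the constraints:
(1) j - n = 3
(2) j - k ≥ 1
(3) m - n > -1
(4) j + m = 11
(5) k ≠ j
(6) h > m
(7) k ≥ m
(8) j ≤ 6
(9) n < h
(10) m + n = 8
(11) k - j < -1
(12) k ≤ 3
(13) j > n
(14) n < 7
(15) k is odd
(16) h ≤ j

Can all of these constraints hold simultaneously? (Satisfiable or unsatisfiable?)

From constraint 8: j ≤ 6. From constraints 7 and 12: m ≤ k ≤ 3. Hence j + m ≤ 9. But constraint 4 requires j + m = 11, and 11 > 9. Contradiction.

Unsatisfiable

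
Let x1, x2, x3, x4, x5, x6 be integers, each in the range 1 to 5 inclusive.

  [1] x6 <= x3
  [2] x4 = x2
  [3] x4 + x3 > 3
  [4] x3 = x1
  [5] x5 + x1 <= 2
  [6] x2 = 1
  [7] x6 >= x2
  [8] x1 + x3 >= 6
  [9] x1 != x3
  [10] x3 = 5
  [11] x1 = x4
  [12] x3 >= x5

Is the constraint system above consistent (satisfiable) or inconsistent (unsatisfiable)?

Constraint 10 fixes x3 = 5 and constraint 6 fixes x2 = 1. Constraints 2, 4, and 11 give x3 = x1 = x4 = x2, so x3 = x2. But 5 ≠ 1 — contradiction.

Unsatisfiable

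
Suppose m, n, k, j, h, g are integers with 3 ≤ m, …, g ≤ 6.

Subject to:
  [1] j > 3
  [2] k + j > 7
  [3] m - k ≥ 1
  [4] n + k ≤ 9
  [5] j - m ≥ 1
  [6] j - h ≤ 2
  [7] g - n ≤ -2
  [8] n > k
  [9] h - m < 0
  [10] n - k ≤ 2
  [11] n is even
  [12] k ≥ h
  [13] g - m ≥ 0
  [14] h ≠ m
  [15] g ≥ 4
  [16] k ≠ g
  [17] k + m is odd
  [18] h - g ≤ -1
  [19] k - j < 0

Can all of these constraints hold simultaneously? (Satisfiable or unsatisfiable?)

Constraints 3, 5, 6, 7, 10, and 18 give j − m ≥ 1, m − k ≥ 1, k − n ≥ -2, n − g ≥ 2, g − h ≥ 1, h − j ≥ -2.
Adding all 6 inequalities: the left sides telescope to 0, and the right sides sum to 1 + 1 + (-2) + 2 + 1 + (-2) = 1. So 0 ≥ 1, which is false.

Unsatisfiable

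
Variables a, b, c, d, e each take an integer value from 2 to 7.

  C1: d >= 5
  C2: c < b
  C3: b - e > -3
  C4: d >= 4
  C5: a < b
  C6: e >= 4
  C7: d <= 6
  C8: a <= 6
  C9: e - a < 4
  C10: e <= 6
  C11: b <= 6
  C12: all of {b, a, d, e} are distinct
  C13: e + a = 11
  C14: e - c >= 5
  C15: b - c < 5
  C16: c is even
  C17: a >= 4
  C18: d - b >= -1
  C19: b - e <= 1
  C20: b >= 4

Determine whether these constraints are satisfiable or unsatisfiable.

Constraints 4, 6, 7, 8, 10, 11, 17, and 20 confine each of b, a, d, e to the 3 values {4, …, 6}.
Constraint 12 requires all 4 of them to be distinct, but only 3 values are available — impossible by the pigeonhole principle.

Unsatisfiable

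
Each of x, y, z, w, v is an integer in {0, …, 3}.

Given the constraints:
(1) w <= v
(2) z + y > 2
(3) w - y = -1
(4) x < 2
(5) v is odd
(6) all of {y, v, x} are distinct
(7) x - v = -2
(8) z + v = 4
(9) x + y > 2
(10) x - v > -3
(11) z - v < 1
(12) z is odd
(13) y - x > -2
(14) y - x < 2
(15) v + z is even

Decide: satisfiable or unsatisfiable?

Take x = 1, y = 2, z = 1, w = 1, v = 3. Then constraint 2: z + y = 3; constraint 3: w - y = -1; constraint 7: x - v = -2, and every other listed constraint is also met.

Satisfiable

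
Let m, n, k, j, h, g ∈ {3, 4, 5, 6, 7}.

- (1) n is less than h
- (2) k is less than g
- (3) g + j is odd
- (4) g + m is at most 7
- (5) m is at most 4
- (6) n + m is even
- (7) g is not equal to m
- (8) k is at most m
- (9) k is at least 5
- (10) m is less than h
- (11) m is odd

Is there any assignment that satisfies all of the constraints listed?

From constraints 8 and 9: m ≥ k and k ≥ 5, so m ≥ 5. From constraint 5: m ≤ 4. But 4 < 5, so no value of m works.

Unsatisfiable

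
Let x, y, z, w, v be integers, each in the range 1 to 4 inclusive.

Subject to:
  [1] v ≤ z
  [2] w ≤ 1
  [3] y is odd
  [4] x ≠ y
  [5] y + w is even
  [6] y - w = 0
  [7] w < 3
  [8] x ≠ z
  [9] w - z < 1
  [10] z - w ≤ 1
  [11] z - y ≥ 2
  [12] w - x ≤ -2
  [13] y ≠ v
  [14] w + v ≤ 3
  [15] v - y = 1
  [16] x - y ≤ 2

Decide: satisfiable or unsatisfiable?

Constraints 10, 11, 12, and 16 give w − z ≥ -1, z − y ≥ 2, y − x ≥ -2, x − w ≥ 2.
Adding all 4 inequalities: the left sides telescope to 0, and the right sides sum to (-1) + 2 + (-2) + 2 = 1. So 0 ≥ 1, which is false.

Unsatisfiable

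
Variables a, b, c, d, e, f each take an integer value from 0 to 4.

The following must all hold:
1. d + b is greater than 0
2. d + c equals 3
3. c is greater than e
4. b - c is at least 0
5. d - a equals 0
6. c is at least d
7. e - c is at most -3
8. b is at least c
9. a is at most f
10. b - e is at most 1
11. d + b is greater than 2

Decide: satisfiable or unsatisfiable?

Unsatisfiable

Constraints 4, 7, and 10 give c − e ≥ 3, e − b ≥ -1, b − c ≥ 0.
Adding all 3 inequalities: the left sides telescope to 0, and the right sides sum to 3 + (-1) + 0 = 2. So 0 ≥ 2, which is false.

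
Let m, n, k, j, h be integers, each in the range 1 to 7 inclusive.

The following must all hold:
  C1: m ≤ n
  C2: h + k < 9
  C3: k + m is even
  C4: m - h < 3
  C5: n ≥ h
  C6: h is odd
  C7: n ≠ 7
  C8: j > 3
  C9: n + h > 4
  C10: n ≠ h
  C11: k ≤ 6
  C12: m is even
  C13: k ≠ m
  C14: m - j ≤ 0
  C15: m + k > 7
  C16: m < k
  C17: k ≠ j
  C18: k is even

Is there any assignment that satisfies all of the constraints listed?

Satisfiable

Setting (m, n, k, j, h) = (2, 6, 6, 4, 1) satisfies everything: constraint 2: h + k = 7; constraint 4: m - h = 1, and the others follow.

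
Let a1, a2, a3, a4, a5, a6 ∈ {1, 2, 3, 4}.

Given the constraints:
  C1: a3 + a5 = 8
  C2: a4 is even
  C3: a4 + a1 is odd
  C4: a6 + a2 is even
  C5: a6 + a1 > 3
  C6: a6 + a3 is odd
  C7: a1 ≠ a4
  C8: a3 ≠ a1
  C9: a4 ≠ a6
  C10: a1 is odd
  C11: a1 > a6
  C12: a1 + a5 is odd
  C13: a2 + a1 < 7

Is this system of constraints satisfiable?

Setting (a1, a2, a3, a4, a5, a6) = (3, 3, 4, 4, 4, 1) satisfies everything: constraint 1: a3 + a5 = 8; constraint 5: a6 + a1 = 4; constraint 13: a2 + a1 = 6, and the others follow.

Satisfiable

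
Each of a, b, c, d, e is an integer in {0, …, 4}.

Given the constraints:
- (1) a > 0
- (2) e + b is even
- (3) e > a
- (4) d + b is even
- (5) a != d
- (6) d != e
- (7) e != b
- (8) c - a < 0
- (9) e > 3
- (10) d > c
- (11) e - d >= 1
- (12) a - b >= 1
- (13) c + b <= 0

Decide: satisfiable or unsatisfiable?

Satisfiable

Setting (a, b, c, d, e) = (1, 0, 0, 2, 4) satisfies everything: constraint 8: c - a = -1; constraint 11: e - d = 2; constraint 12: a - b = 1, and the others follow.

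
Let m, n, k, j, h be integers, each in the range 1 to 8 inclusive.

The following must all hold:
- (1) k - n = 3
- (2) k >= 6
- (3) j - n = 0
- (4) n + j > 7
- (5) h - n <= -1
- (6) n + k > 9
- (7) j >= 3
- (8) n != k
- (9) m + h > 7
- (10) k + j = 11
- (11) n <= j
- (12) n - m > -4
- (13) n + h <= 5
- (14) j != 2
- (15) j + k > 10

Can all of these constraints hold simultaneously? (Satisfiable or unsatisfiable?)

Satisfiable

Take m = 7, n = 4, k = 7, j = 4, h = 1. Then constraint 1: k - n = 3; constraint 3: j - n = 0, and every other listed constraint is also met.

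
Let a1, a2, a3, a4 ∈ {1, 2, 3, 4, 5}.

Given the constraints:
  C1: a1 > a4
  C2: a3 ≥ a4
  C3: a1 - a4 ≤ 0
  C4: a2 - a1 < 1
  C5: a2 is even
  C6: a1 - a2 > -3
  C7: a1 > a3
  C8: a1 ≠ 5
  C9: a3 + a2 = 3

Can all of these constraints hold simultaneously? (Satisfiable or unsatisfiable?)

Constraints 2, 3, and 7 give a1 ≤ a4, a4 ≤ a3, a3 < a1. Chaining: a1 ≤ a4 ≤ a3 < a1, which forces a1 < a1 — impossible.

Unsatisfiable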